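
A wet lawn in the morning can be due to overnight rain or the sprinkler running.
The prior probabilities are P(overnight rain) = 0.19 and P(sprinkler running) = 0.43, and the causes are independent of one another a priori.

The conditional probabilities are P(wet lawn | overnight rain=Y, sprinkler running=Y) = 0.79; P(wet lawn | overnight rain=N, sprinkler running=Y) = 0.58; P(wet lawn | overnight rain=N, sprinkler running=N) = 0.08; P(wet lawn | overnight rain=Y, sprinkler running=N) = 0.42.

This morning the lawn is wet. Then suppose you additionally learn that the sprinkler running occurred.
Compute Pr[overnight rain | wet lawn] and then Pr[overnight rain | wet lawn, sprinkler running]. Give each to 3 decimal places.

Pr[overnight rain | wet lawn] ≈ 0.315; Pr[overnight rain | wet lawn, sprinkler running] ≈ 0.242

Sum P(wet lawn|·) weighted by the priors over the 4 (overnight rain, sprinkler running) configurations:
  P(wet lawn) = 0.08×0.81×0.57 + 0.58×0.81×0.43 + 0.42×0.19×0.57 + 0.79×0.19×0.43
        = 0.036936 + 0.202014 + 0.045486 + 0.064543 = 0.348979
Configurations with overnight rain contribute 0.110029, so
  P(overnight rain | wet lawn) = 0.110029 / 0.348979 ≈ 0.315

With the extra evidence:
P(wet lawn | sprinkler running) = 0.58*0.81 + 0.79*0.19 = 0.469800 + 0.150100 = 0.619900
The overnight rain-present share is 0.79*0.19 = 0.150100.
Hence the posterior is 0.150100/0.619900 ≈ 0.242.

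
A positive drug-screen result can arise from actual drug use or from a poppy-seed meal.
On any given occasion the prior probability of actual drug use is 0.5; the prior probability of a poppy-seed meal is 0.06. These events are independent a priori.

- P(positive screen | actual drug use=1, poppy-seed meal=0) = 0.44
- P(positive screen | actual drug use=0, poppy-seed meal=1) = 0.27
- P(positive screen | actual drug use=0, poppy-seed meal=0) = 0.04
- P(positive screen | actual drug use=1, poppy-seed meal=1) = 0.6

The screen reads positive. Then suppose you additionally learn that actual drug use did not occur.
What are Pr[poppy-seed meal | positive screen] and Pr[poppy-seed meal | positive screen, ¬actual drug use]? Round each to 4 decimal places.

Numerator (weight on configurations with poppy-seed meal): 0.008100 + 0.018000 = 0.026100
Normalizer over all consistent configurations: 0.04*0.5*0.94 + 0.27*0.5*0.06 + 0.44*0.5*0.94 + 0.6*0.5*0.06 = 0.251700
Posterior = 0.026100 / 0.251700 ≈ 0.1037

Now condition on the additional information:
Enumerate both values of poppy-seed meal and weight by the priors:
  P(positive screen | ¬actual drug use) = 0.04·0.94 + 0.27·0.06
        = 0.037600 + 0.016200 = 0.053800
Configurations with poppy-seed meal contribute 0.016200, so
  P(poppy-seed meal | positive screen, ¬actual drug use) = 0.016200 / 0.053800 ≈ 0.3011
Ruling out actual drug use raises the posterior on poppy-seed meal — the flip side of explaining away.

Pr[poppy-seed meal | positive screen] ≈ 0.1037; Pr[poppy-seed meal | positive screen, ¬actual drug use] ≈ 0.3011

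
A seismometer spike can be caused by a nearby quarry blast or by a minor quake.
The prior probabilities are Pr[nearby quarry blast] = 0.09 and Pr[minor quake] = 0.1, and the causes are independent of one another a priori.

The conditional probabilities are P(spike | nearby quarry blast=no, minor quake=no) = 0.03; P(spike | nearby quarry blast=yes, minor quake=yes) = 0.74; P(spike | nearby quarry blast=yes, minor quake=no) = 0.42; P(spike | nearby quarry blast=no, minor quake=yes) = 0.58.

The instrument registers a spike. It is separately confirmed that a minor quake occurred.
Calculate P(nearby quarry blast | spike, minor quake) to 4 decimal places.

P(nearby quarry blast | spike, minor quake) ≈ 0.1120

P(spike | minor quake) = 0.58×0.91 + 0.74×0.09 = 0.527800 + 0.066600 = 0.594400
Restricting to configurations with nearby quarry blast present: 0.74×0.09 = 0.066600.
Hence the posterior is 0.066600/0.594400 ≈ 0.1120.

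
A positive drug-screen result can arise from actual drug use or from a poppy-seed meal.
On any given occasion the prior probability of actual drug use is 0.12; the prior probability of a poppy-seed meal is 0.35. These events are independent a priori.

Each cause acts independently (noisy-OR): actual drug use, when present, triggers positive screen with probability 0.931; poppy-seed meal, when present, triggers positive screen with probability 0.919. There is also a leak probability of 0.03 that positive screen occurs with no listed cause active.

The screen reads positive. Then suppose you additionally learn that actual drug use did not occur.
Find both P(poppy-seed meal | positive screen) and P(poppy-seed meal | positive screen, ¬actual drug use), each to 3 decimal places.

P(poppy-seed meal | positive screen) ≈ 0.784; P(poppy-seed meal | positive screen, ¬actual drug use) ≈ 0.943

Under noisy-OR, P(positive screen | causes) = 1 − (1−0.03)·∏(1−qᵢ) over the active causes.
Sum P(positive screen|·) weighted by the priors over the 4 (actual drug use, poppy-seed meal) configurations:
  P(positive screen) = 0.03*0.88*0.65 + 0.92143*0.88*0.35 + 0.93307*0.12*0.65 + 0.994579*0.12*0.35
        = 0.017160 + 0.283800 + 0.072779 + 0.041772 = 0.415511
Configurations with poppy-seed meal contribute 0.325572, so
  P(poppy-seed meal | positive screen) = 0.325572 / 0.415511 ≈ 0.784

With the extra evidence:
Enumerate both values of poppy-seed meal and weight by the priors:
  P(positive screen | ¬actual drug use) = 0.03×0.65 + 0.92143×0.35
        = 0.019500 + 0.322500 = 0.342000
Keeping only the poppy-seed meal-present terms gives 0.322500, so
  P(poppy-seed meal | positive screen, ¬actual drug use) = 0.322500 / 0.342000 ≈ 0.943
With actual drug use excluded, poppy-seed meal must carry more of the explanatory weight for the positive screen.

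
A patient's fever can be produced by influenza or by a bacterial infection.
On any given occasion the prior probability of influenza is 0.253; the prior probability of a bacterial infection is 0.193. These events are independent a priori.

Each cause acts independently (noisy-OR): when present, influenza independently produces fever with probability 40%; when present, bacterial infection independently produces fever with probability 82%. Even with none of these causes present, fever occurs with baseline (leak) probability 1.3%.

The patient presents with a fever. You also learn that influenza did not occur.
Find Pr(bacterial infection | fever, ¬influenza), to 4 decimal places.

Pr(bacterial infection | fever, ¬influenza) ≈ 0.9380

Under noisy-OR, P(fever | causes) = 1 − (1−0.013)·∏(1−qᵢ) over the active causes.
P(fever | ¬influenza) = 0.013·0.807 + 0.82234·0.193 = 0.010491 + 0.158712 = 0.169203
The bacterial infection-present share is 0.82234·0.193 = 0.158712.
So P(bacterial infection | fever, ¬influenza) = 0.158712/0.169203 ≈ 0.9380.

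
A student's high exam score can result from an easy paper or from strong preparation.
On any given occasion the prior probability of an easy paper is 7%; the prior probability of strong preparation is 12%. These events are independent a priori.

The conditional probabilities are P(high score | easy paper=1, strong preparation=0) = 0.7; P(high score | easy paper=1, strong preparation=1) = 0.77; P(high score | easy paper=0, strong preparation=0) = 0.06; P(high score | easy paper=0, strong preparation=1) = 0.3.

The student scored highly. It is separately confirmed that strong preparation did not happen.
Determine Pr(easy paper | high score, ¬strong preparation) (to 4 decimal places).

Sum P(high score|·) weighted by the priors over both values of easy paper:
  P(high score | ¬strong preparation) = 0.06·0.93 + 0.7·0.07
        = 0.055800 + 0.049000 = 0.104800
The terms with easy paper present sum to 0.049000, so
  P(easy paper | high score, ¬strong preparation) = 0.049000 / 0.104800 ≈ 0.4676

Pr(easy paper | high score, ¬strong preparation) ≈ 0.4676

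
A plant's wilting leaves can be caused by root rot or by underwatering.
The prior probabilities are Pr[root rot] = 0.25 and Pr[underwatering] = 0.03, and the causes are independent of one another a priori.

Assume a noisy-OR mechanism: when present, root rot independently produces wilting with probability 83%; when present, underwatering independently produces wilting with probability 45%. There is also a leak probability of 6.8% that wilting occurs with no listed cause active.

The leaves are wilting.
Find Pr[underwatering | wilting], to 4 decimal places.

Pr[underwatering | wilting] ≈ 0.0656

Under noisy-OR, P(wilting | causes) = 1 − (1−0.068)·∏(1−qᵢ) over the active causes.
P(wilting) = 0.068·0.75·0.97 + 0.4874·0.75·0.03 + 0.84156·0.25·0.97 + 0.912858·0.25·0.03 = 0.049470 + 0.010966 + 0.204078 + 0.006846 = 0.271360
Of this, 0.017812 comes from 0.010966 + 0.006846 (the underwatering=true cases).
Hence the posterior is 0.017812/0.271360 ≈ 0.0656.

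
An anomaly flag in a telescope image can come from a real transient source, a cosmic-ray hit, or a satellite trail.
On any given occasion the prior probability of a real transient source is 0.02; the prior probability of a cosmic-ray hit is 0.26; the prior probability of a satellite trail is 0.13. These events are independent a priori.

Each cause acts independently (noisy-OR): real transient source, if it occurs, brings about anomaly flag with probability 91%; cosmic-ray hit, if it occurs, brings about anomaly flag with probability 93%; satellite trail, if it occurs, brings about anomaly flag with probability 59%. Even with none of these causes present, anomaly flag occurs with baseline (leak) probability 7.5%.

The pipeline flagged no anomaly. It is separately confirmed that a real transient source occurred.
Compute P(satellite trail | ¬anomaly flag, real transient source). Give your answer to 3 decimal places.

P(satellite trail | ¬anomaly flag, real transient source) ≈ 0.058

Under noisy-OR, P(anomaly flag | causes) = 1 − (1−0.075)·∏(1−qᵢ) over the active causes.
By total probability over the 4 (cosmic-ray hit, satellite trail) configurations:
  P(¬anomaly flag | real transient source) = 0.08325·0.74·0.87 + 0.034133·0.74·0.13 + 0.005827·0.26·0.87 + 0.002389·0.26·0.13
        = 0.053596 + 0.003284 + 0.001318 + 0.000081 = 0.058279
The terms with satellite trail present sum to 0.003365, so
  P(satellite trail | ¬anomaly flag, real transient source) = 0.003365 / 0.058279 ≈ 0.058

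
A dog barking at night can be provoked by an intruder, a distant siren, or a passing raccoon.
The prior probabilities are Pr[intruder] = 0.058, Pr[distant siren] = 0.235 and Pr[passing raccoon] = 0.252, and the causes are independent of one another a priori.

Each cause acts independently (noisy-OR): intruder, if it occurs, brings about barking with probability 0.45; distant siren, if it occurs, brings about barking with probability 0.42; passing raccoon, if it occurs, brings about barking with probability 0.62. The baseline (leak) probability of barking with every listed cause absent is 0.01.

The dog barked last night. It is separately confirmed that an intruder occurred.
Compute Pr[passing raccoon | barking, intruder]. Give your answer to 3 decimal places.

Under noisy-OR, P(barking | causes) = 1 − (1−0.01)·∏(1−qᵢ) over the active causes.
Sum P(barking|·) weighted by the priors over the 4 (distant siren, passing raccoon) configurations:
  P(barking | intruder) = 0.4555×0.765×0.748 + 0.79309×0.765×0.252 + 0.68419×0.235×0.748 + 0.879992×0.235×0.252
        = 0.260646 + 0.152892 + 0.120267 + 0.052113 = 0.585918
The terms with passing raccoon present sum to 0.205005, so
  P(passing raccoon | barking, intruder) = 0.205005 / 0.585918 ≈ 0.350

Pr[passing raccoon | barking, intruder] ≈ 0.350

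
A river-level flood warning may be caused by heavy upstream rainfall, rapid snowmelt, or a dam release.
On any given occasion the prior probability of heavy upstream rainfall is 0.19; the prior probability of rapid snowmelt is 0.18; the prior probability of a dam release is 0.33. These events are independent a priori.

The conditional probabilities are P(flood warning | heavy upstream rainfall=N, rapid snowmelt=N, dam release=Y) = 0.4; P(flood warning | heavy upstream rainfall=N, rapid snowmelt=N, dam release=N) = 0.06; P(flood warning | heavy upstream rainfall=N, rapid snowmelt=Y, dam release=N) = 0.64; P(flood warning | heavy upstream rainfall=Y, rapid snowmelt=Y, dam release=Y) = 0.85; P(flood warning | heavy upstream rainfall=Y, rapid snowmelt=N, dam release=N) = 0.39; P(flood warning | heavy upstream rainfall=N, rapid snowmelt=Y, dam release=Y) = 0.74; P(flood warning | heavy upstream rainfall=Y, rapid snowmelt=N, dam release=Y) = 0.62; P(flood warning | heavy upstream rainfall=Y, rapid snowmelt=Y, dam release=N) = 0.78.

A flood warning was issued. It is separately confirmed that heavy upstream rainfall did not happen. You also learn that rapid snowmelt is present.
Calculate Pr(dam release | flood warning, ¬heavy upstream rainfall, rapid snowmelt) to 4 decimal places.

Numerator (weight on configurations with dam release): 0.74*0.33 = 0.244200
Normalizer over all consistent configurations: 0.64*0.67 + 0.74*0.33 = 0.673000
P(dam release | flood warning, ¬heavy upstream rainfall, rapid snowmelt) = 0.244200/0.673000 ≈ 0.3629

Pr(dam release | flood warning, ¬heavy upstream rainfall, rapid snowmelt) ≈ 0.3629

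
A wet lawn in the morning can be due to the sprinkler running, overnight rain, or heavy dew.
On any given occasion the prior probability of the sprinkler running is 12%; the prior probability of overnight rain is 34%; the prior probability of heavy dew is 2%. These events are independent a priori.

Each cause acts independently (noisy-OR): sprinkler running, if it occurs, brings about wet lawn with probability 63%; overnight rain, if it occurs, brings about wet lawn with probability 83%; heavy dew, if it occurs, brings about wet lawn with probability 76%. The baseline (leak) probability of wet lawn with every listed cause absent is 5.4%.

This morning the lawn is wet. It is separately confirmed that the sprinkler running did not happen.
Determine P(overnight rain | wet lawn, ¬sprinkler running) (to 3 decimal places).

Under noisy-OR, P(wet lawn | causes) = 1 − (1−0.054)·∏(1−qᵢ) over the active causes.
By total probability over the 4 (overnight rain, heavy dew) configurations:
  P(wet lawn | ¬sprinkler running) = 0.054·0.66·0.98 + 0.77296·0.66·0.02 + 0.83918·0.34·0.98 + 0.961403·0.34·0.02
        = 0.034927 + 0.010203 + 0.279615 + 0.006538 = 0.331283
Keeping only the overnight rain-present terms gives 0.286153, so
  P(overnight rain | wet lawn, ¬sprinkler running) = 0.286153 / 0.331283 ≈ 0.864

P(overnight rain | wet lawn, ¬sprinkler running) ≈ 0.864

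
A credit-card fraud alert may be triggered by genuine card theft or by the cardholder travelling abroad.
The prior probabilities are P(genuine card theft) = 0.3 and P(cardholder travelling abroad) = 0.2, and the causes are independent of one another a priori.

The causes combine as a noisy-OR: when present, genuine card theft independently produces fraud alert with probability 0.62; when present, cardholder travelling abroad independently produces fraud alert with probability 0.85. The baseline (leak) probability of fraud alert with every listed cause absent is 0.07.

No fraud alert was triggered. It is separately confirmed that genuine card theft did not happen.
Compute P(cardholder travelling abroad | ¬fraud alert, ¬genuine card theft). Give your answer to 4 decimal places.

Under noisy-OR, P(fraud alert | causes) = 1 − (1−0.07)·∏(1−qᵢ) over the active causes.
For the numerator, keep only cardholder travelling abroad=true terms: 0.1395·0.2 = 0.027900
Denominator P(¬fraud alert | ¬genuine card theft): 0.93·0.8 + 0.1395·0.2 = 0.771900
Posterior = 0.027900 / 0.771900 ≈ 0.0361

P(cardholder travelling abroad | ¬fraud alert, ¬genuine card theft) ≈ 0.0361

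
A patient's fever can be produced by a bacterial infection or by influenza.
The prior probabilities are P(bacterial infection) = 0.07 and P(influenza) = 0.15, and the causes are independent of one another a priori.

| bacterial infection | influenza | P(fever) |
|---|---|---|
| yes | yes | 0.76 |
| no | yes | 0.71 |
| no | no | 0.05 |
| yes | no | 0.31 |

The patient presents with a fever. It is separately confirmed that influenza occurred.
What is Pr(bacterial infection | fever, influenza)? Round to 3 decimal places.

P(fever | influenza) = 0.71*0.93 + 0.76*0.07 = 0.660300 + 0.053200 = 0.713500
Restricting to configurations with bacterial infection present: 0.76*0.07 = 0.053200.
So P(bacterial infection | fever, influenza) = 0.053200/0.713500 ≈ 0.075.

Pr(bacterial infection | fever, influenza) ≈ 0.075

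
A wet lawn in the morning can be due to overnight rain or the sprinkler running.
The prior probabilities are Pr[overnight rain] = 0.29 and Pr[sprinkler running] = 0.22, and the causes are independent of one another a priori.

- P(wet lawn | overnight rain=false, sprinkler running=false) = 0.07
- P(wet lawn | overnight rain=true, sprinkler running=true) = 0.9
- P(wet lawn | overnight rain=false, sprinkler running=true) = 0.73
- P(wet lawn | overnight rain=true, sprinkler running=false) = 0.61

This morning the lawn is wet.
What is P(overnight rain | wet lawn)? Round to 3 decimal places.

P(overnight rain | wet lawn) ≈ 0.561

P(wet lawn) = 0.07×0.71×0.78 + 0.73×0.71×0.22 + 0.61×0.29×0.78 + 0.9×0.29×0.22 = 0.038766 + 0.114026 + 0.137982 + 0.057420 = 0.348194
The overnight rain-present share is 0.137982 + 0.057420 = 0.195402.
So P(overnight rain | wet lawn) = 0.195402/0.348194 ≈ 0.561.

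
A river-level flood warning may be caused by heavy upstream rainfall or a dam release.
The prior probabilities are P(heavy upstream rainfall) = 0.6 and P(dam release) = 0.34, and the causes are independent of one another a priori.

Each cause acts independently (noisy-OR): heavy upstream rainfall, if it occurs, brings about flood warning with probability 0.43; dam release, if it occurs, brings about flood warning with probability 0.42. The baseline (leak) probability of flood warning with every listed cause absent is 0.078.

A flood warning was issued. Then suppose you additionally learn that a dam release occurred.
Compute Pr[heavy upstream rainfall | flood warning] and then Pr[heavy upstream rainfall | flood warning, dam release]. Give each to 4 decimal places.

Under noisy-OR, P(flood warning | causes) = 1 − (1−0.078)·∏(1−qᵢ) over the active causes.
Weight on heavy upstream rainfall=true, given the evidence: 0.187886 + 0.141818 = 0.329704
The normalizing constant is 0.078×0.4×0.66 + 0.46524×0.4×0.34 + 0.47446×0.6×0.66 + 0.695187×0.6×0.34 = 0.413569
P(heavy upstream rainfall | flood warning) = 0.329704/0.413569 ≈ 0.7972

Now condition on the additional information:
P(flood warning | dam release) = 0.46524·0.4 + 0.695187·0.6 = 0.186096 + 0.417112 = 0.603208
The heavy upstream rainfall-present share is 0.695187·0.6 = 0.417112.
Hence the posterior is 0.417112/0.603208 ≈ 0.6915.
— dam release explains away the evidence for heavy upstream rainfall.

Pr[heavy upstream rainfall | flood warning] ≈ 0.7972; Pr[heavy upstream rainfall | flood warning, dam release] ≈ 0.6915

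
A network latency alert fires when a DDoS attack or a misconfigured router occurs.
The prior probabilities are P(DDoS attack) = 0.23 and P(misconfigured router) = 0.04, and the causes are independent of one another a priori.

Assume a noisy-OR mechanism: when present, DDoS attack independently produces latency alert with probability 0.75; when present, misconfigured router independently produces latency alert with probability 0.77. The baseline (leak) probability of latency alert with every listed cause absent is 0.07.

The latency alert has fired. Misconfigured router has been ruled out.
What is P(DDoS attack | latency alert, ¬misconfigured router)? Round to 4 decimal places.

Under noisy-OR, P(latency alert | causes) = 1 − (1−0.07)·∏(1−qᵢ) over the active causes.
By total probability over both values of DDoS attack:
  P(latency alert | ¬misconfigured router) = 0.07*0.77 + 0.7675*0.23
        = 0.053900 + 0.176525 = 0.230425
Keeping only the DDoS attack-present terms gives 0.176525, so
  P(DDoS attack | latency alert, ¬misconfigured router) = 0.176525 / 0.230425 ≈ 0.7661

P(DDoS attack | latency alert, ¬misconfigured router) ≈ 0.7661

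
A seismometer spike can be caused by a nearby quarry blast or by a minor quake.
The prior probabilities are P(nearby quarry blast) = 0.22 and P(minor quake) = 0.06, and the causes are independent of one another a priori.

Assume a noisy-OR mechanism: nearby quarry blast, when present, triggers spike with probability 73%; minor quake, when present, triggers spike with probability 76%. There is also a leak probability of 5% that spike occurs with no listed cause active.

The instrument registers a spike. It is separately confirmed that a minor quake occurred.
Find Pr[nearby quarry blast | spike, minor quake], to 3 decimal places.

Pr[nearby quarry blast | spike, minor quake] ≈ 0.255

Under noisy-OR, P(spike | causes) = 1 − (1−0.05)·∏(1−qᵢ) over the active causes.
P(spike | minor quake) = 0.772×0.78 + 0.93844×0.22 = 0.602160 + 0.206457 = 0.808617
Restricting to configurations with nearby quarry blast present: 0.93844×0.22 = 0.206457.
P(nearby quarry blast | spike, minor quake) = 0.206457 / 0.808617 ≈ 0.255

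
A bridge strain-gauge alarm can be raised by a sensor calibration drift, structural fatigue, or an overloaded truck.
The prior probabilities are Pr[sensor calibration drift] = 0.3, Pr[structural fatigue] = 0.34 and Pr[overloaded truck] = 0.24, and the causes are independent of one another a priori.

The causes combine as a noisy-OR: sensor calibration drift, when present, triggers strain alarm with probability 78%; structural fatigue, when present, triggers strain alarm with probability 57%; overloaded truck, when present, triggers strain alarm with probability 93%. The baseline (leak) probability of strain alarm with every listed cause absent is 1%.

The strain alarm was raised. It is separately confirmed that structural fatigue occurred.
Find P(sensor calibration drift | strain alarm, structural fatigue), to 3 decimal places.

P(sensor calibration drift | strain alarm, structural fatigue) ≈ 0.373

Under noisy-OR, P(strain alarm | causes) = 1 − (1−0.01)·∏(1−qᵢ) over the active causes.
Sum P(strain alarm|·) weighted by the priors over the 4 (sensor calibration drift, overloaded truck) configurations:
  P(strain alarm | structural fatigue) = 0.5743*0.7*0.76 + 0.970201*0.7*0.24 + 0.906346*0.3*0.76 + 0.993444*0.3*0.24
        = 0.305528 + 0.162994 + 0.206647 + 0.071528 = 0.746697
The terms with sensor calibration drift present sum to 0.278175, so
  P(sensor calibration drift | strain alarm, structural fatigue) = 0.278175 / 0.746697 ≈ 0.373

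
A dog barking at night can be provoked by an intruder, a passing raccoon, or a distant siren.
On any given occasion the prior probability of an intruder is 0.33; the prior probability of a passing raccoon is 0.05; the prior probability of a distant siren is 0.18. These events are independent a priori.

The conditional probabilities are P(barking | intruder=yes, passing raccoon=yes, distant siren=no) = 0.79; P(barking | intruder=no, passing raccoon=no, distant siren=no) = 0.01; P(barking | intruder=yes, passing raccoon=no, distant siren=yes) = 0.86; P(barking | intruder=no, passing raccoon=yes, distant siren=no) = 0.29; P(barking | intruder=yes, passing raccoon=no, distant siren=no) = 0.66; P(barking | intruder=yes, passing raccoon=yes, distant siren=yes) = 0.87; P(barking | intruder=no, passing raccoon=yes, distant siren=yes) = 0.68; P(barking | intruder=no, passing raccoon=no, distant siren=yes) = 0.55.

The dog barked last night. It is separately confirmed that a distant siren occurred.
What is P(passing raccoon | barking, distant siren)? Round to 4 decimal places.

P(passing raccoon | barking, distant siren) ≈ 0.0565

P(barking | distant siren) = 0.55·0.67·0.95 + 0.68·0.67·0.05 + 0.86·0.33·0.95 + 0.87·0.33·0.05 = 0.350075 + 0.022780 + 0.269610 + 0.014355 = 0.656820
Of this, 0.037135 comes from 0.022780 + 0.014355 (the passing raccoon=true cases).
P(passing raccoon | barking, distant siren) = 0.037135 / 0.656820 ≈ 0.0565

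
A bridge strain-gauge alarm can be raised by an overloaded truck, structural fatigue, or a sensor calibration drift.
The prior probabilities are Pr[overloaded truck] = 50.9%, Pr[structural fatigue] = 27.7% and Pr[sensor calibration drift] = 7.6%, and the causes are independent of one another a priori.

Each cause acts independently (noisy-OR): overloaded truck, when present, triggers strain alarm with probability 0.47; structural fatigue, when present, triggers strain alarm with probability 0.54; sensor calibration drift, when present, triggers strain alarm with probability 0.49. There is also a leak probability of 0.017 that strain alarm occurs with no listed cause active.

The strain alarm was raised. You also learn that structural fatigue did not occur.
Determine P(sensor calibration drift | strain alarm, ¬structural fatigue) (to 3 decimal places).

P(sensor calibration drift | strain alarm, ¬structural fatigue) ≈ 0.168

Under noisy-OR, P(strain alarm | causes) = 1 − (1−0.017)·∏(1−qᵢ) over the active causes.
P(strain alarm | ¬structural fatigue) = 0.017×0.491×0.924 + 0.49867×0.491×0.076 + 0.47901×0.509×0.924 + 0.734295×0.509×0.076 = 0.007713 + 0.018608 + 0.225286 + 0.028405 = 0.280012
Restricting to configurations with sensor calibration drift present: 0.018608 + 0.028405 = 0.047013.
P(sensor calibration drift | strain alarm, ¬structural fatigue) = 0.047013 / 0.280012 ≈ 0.168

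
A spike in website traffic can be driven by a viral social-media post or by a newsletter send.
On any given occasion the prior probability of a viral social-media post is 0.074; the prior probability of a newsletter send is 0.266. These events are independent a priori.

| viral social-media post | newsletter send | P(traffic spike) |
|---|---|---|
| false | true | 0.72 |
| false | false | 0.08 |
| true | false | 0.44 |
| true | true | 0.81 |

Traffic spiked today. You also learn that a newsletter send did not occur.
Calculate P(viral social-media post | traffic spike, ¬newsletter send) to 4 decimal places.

Weight on viral social-media post=true, given the evidence: 0.44*0.074 = 0.032560
Denominator P(traffic spike | ¬newsletter send): 0.08*0.926 + 0.44*0.074 = 0.106640
Posterior = 0.032560 / 0.106640 ≈ 0.3053

P(viral social-media post | traffic spike, ¬newsletter send) ≈ 0.3053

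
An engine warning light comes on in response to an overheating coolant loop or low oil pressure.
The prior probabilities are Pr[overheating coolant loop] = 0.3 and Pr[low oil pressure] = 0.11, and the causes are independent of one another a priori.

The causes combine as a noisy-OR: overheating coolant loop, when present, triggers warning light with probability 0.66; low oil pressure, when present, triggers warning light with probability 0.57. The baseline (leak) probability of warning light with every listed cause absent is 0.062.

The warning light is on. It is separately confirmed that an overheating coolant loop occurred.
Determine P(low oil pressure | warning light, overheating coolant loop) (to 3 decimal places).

Under noisy-OR, P(warning light | causes) = 1 − (1−0.062)·∏(1−qᵢ) over the active causes.
Numerator (weight on configurations with low oil pressure): 0.862864·0.11 = 0.094915
Normalizer over all consistent configurations: 0.68108·0.89 + 0.862864·0.11 = 0.701076
P(low oil pressure | warning light, overheating coolant loop) = 0.094915/0.701076 ≈ 0.135

P(low oil pressure | warning light, overheating coolant loop) ≈ 0.135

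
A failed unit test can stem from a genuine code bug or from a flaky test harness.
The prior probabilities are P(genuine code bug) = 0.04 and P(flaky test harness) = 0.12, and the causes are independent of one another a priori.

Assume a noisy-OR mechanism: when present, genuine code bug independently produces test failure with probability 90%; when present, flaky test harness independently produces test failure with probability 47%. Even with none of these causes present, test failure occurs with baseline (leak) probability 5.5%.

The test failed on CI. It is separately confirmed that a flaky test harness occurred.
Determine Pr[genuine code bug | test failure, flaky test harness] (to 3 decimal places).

Pr[genuine code bug | test failure, flaky test harness] ≈ 0.073

Under noisy-OR, P(test failure | causes) = 1 − (1−0.055)·∏(1−qᵢ) over the active causes.
P(test failure | flaky test harness) = 0.49915*0.96 + 0.949915*0.04 = 0.479184 + 0.037997 = 0.517181
Of this, 0.037997 comes from 0.949915*0.04 (the genuine code bug=true cases).
So P(genuine code bug | test failure, flaky test harness) = 0.037997/0.517181 ≈ 0.073.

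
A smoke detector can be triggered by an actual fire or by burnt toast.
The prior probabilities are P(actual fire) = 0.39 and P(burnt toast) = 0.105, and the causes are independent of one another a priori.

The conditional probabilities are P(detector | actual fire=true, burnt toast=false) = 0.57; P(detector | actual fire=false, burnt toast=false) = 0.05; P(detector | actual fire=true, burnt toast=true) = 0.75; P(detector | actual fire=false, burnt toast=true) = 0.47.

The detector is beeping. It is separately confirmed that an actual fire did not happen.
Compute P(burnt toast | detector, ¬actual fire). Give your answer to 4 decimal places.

Sum P(detector|·) weighted by the priors over both values of burnt toast:
  P(detector | ¬actual fire) = 0.05×0.895 + 0.47×0.105
        = 0.044750 + 0.049350 = 0.094100
Keeping only the burnt toast-present terms gives 0.049350, so
  P(burnt toast | detector, ¬actual fire) = 0.049350 / 0.094100 ≈ 0.5244

P(burnt toast | detector, ¬actual fire) ≈ 0.5244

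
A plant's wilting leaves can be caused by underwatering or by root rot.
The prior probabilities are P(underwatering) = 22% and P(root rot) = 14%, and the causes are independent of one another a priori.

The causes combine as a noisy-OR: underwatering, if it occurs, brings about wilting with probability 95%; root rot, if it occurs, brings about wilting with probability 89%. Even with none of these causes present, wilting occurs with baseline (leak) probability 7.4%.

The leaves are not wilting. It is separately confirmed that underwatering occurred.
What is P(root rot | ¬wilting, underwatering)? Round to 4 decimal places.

Under noisy-OR, P(wilting | causes) = 1 − (1−0.074)·∏(1−qᵢ) over the active causes.
By total probability over both values of root rot:
  P(¬wilting | underwatering) = 0.0463·0.86 + 0.005093·0.14
        = 0.039818 + 0.000713 = 0.040531
The terms with root rot present sum to 0.000713, so
  P(root rot | ¬wilting, underwatering) = 0.000713 / 0.040531 ≈ 0.0176

P(root rot | ¬wilting, underwatering) ≈ 0.0176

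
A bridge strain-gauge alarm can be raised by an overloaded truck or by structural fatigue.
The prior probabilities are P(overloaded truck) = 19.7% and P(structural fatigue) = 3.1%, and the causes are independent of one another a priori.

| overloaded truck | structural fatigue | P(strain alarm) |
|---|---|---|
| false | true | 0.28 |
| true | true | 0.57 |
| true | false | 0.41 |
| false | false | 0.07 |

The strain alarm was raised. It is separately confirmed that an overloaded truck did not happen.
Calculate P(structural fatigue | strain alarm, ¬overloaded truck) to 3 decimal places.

Numerator (weight on configurations with structural fatigue): 0.28×0.031 = 0.008680
Normalizer over all consistent configurations: 0.07×0.969 + 0.28×0.031 = 0.076510
Posterior = 0.008680 / 0.076510 ≈ 0.113

P(structural fatigue | strain alarm, ¬overloaded truck) ≈ 0.113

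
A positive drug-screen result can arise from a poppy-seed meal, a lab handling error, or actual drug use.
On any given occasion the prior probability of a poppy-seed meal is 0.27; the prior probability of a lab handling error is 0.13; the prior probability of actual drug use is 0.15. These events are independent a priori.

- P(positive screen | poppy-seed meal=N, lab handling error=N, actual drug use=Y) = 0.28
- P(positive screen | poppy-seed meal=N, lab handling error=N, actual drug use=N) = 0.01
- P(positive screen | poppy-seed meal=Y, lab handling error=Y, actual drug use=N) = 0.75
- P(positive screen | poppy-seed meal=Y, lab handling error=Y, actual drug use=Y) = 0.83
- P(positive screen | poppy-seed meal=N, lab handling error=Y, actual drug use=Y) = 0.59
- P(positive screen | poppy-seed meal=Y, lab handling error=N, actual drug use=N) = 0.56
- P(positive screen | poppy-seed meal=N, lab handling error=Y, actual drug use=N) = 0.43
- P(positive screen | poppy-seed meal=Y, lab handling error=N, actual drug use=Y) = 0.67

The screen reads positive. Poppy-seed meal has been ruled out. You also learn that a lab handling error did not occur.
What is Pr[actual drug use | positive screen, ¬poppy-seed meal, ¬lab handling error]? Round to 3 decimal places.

Pr[actual drug use | positive screen, ¬poppy-seed meal, ¬lab handling error] ≈ 0.832

For the numerator, keep only actual drug use=true terms: 0.28×0.15 = 0.042000
Normalizer over all consistent configurations: 0.01×0.85 + 0.28×0.15 = 0.050500
Posterior = 0.042000 / 0.050500 ≈ 0.832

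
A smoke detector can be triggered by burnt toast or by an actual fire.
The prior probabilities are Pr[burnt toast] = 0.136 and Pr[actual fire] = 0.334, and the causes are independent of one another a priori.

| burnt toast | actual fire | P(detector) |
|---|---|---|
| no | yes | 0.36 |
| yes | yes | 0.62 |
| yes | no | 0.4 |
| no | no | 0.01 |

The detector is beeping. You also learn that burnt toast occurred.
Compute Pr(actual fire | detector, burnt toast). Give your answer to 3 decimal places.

Numerator (weight on configurations with actual fire): 0.62×0.334 = 0.207080
Denominator P(detector | burnt toast): 0.4×0.666 + 0.62×0.334 = 0.473480
Posterior = 0.207080 / 0.473480 ≈ 0.437

Pr(actual fire | detector, burnt toast) ≈ 0.437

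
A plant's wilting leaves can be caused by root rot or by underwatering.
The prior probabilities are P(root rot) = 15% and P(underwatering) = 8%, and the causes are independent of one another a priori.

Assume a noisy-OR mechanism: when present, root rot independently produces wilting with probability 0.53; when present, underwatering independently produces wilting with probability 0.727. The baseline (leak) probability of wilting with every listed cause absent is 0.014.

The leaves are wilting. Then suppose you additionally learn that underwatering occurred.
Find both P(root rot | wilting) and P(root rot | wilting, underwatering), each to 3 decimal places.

Under noisy-OR, P(wilting | causes) = 1 − (1−0.014)·∏(1−qᵢ) over the active causes.
Weight on root rot=true, given the evidence: 0.074048 + 0.010482 = 0.084530
Normalizer over all consistent configurations: 0.014×0.85×0.92 + 0.730822×0.85×0.08 + 0.53658×0.15×0.92 + 0.873486×0.15×0.08 = 0.145174
P(root rot | wilting) = 0.084530/0.145174 ≈ 0.582

With the extra evidence:
Enumerate both values of root rot and weight by the priors:
  P(wilting | underwatering) = 0.730822·0.85 + 0.873486·0.15
        = 0.621199 + 0.131023 = 0.752222
Configurations with root rot contribute 0.131023, so
  P(root rot | wilting, underwatering) = 0.131023 / 0.752222 ≈ 0.174

P(root rot | wilting) ≈ 0.582; P(root rot | wilting, underwatering) ≈ 0.174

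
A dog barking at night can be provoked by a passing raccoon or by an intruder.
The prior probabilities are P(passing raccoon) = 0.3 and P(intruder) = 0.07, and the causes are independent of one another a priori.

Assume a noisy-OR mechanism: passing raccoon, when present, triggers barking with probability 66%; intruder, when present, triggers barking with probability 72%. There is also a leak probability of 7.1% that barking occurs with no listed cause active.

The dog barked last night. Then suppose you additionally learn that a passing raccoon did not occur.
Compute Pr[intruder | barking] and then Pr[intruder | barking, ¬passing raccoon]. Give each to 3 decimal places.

Under noisy-OR, P(barking | causes) = 1 − (1−0.071)·∏(1−qᵢ) over the active causes.
For the numerator, keep only intruder=true terms: 0.036254 + 0.019143 = 0.055397
The normalizing constant is 0.071×0.7×0.93 + 0.73988×0.7×0.07 + 0.68414×0.3×0.93 + 0.911559×0.3×0.07 = 0.292493
P(intruder | barking) = 0.055397/0.292493 ≈ 0.189

With the extra evidence:
Numerator (weight on configurations with intruder): 0.73988*0.07 = 0.051792
The normalizing constant is 0.071*0.93 + 0.73988*0.07 = 0.117822
Posterior = 0.051792 / 0.117822 ≈ 0.440

Pr[intruder | barking] ≈ 0.189; Pr[intruder | barking, ¬passing raccoon] ≈ 0.440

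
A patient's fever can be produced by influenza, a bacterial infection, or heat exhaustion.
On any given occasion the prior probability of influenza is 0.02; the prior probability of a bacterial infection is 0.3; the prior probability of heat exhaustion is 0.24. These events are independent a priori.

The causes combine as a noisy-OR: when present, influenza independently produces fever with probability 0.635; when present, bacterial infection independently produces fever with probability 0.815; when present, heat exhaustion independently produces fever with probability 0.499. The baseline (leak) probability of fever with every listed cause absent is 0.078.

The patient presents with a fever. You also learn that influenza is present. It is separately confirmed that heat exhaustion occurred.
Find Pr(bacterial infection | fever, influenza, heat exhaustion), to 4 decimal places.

Under noisy-OR, P(fever | causes) = 1 − (1−0.078)·∏(1−qᵢ) over the active causes.
P(fever | influenza, heat exhaustion) = 0.831398·0.7 + 0.968809·0.3 = 0.581979 + 0.290643 = 0.872622
The bacterial infection-present share is 0.968809·0.3 = 0.290643.
So P(bacterial infection | fever, influenza, heat exhaustion) = 0.290643/0.872622 ≈ 0.3331.

Pr(bacterial infection | fever, influenza, heat exhaustion) ≈ 0.3331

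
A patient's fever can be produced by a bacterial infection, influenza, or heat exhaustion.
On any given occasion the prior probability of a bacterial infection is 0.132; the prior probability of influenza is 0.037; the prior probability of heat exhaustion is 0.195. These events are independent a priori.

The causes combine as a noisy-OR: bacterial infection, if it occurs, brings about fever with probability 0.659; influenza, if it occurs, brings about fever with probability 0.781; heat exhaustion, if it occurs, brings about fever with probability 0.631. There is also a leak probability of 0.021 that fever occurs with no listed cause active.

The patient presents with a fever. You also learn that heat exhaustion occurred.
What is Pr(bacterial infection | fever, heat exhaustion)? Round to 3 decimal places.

Under noisy-OR, P(fever | causes) = 1 − (1−0.021)·∏(1−qᵢ) over the active causes.
Numerator (weight on configurations with bacterial infection): 0.111457 + 0.004752 = 0.116209
Denominator P(fever | heat exhaustion): 0.638749*0.868*0.963 + 0.920886*0.868*0.037 + 0.876813*0.132*0.963 + 0.973022*0.132*0.037 = 0.679704
Posterior = 0.116209 / 0.679704 ≈ 0.171

Pr(bacterial infection | fever, heat exhaustion) ≈ 0.171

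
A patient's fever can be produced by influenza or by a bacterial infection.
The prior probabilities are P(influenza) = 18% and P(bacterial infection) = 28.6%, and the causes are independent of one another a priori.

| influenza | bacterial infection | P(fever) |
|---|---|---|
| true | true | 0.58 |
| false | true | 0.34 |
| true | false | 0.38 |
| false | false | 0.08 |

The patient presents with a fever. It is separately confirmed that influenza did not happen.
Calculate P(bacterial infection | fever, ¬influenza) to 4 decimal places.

P(bacterial infection | fever, ¬influenza) ≈ 0.6300

Numerator (weight on configurations with bacterial infection): 0.34·0.286 = 0.097240
Denominator P(fever | ¬influenza): 0.08·0.714 + 0.34·0.286 = 0.154360
P(bacterial infection | fever, ¬influenza) = 0.097240/0.154360 ≈ 0.6300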